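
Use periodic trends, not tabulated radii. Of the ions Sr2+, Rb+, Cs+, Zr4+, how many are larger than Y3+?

Electron counts and nuclear charges: Zr4+ (Z=40, 36 e⁻), Y3+ (Z=39, 36 e⁻), Sr2+ (Z=38, 36 e⁻), Rb+ (Z=37, 36 e⁻), Cs+ (Z=55, 54 e⁻). Zr4+ < Y3+ (both 36 e⁻, Z=40>39); Y3+ < Sr2+ (isoelectronic, higher Z=39 is smaller); Sr2+ < Rb+ (both 36 e⁻, Z=38>37); Rb+ < Cs+ (same group, period 5 vs 6).
Overall: Zr4+ < Y3+ < Sr2+ < Rb+ < Cs+. Y3+ has 1 below it and 3 above. Count: 3.

3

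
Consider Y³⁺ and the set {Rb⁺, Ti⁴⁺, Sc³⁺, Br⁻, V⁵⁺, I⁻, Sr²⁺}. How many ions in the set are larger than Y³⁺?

Electron counts and nuclear charges: V⁵⁺ (Z=23, 18 e⁻), Ti⁴⁺ (Z=22, 18 e⁻), Sc³⁺ (Z=21, 18 e⁻), Y³⁺ (Z=39, 36 e⁻), Sr²⁺ (Z=38, 36 e⁻), Rb⁺ (Z=37, 36 e⁻), Br⁻ (Z=35, 36 e⁻), I⁻ (Z=53, 54 e⁻). V⁵⁺ < Ti⁴⁺ (both 18 e⁻, Z=23>22); Ti⁴⁺ < Sc³⁺ (isoelectronic, higher Z=22 is smaller); Sc³⁺ < Y³⁺ (same group, period 4 vs 5); Y³⁺ < Sr²⁺ (isoelectronic, higher Z=39 is smaller); Sr²⁺ < Rb⁺ (both 36 e⁻, Z=38>37); Rb⁺ < Br⁻ (both 36 e⁻, Z=37>35); Br⁻ < I⁻ (same group, 1 shell fewer).
Overall: V⁵⁺ < Ti⁴⁺ < Sc³⁺ < Y³⁺ < Sr²⁺ < Rb⁺ < Br⁻ < I⁻. Y³⁺ has 3 below it and 4 above. Count: 4.

4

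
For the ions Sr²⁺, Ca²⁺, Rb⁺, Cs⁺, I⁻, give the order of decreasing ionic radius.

Electron counts and nuclear charges: Ca²⁺ (Z=20, 18 e⁻), Sr²⁺ (Z=38, 36 e⁻), Rb⁺ (Z=37, 36 e⁻), Cs⁺ (Z=55, 54 e⁻), I⁻ (Z=53, 54 e⁻). Ca²⁺ < Sr²⁺ (same group, period 4 vs 5); Sr²⁺ < Rb⁺ (both 36 e⁻, Z=38>37); Rb⁺ < Cs⁺ (same group, 1 shell fewer); Cs⁺ < I⁻ (both 54 e⁻, Z=55>53).

I⁻ > Cs⁺ > Rb⁺ > Sr²⁺ > Ca²⁺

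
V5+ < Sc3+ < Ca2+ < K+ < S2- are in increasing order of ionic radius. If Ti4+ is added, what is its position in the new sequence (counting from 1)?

Each ion has 18 electrons. The ranking follows nuclear charge in reverse — greater Z gives a smaller radius. V5+ (Z=23), Ti4+ (Z=22), Sc3+ (Z=21), Ca2+ (Z=20), K+ (Z=19), S2- (Z=16).
Putting Ti4+ in gives V5+ < Ti4+ < Sc3+ < Ca2+ < K+ < S2-; it lands at slot 2.

2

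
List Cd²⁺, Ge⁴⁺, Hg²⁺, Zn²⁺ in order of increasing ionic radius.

First list Z and electron count for each: Ge⁴⁺ (Z=32, 28 e⁻), Zn²⁺ (Z=30, 28 e⁻), Cd²⁺ (Z=48, 46 e⁻), Hg²⁺ (Z=80, 78 e⁻). Ge⁴⁺ < Zn²⁺ (isoelectronic, higher Z=32 is smaller); Zn²⁺ < Cd²⁺ (same group, period 4 vs 5); Cd²⁺ < Hg²⁺ (same group, 1 shell fewer).

Ge⁴⁺ < Zn²⁺ < Cd²⁺ < Hg²⁺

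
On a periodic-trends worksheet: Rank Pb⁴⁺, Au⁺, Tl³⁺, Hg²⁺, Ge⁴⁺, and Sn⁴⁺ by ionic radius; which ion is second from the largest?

Work out protons and electrons: Ge⁴⁺ has 28 e⁻ (Z=32), Sn⁴⁺ has 46 e⁻ (Z=50), Pb⁴⁺ has 78 e⁻ (Z=82), Tl³⁺ has 78 e⁻ (Z=81), Hg²⁺ has 78 e⁻ (Z=80), Au⁺ has 78 e⁻ (Z=79). Ge⁴⁺ < Sn⁴⁺ (same group, period 4 vs 5); Sn⁴⁺ < Pb⁴⁺ (same group, period 5 vs 6); Pb⁴⁺ < Tl³⁺ (both 78 e⁻, Z=82>81); Tl³⁺ < Hg²⁺ (both 78 e⁻, Z=81>80); Hg²⁺ < Au⁺ (both 78 e⁻, Z=80>79).
So the order is Ge⁴⁺ < Sn⁴⁺ < Pb⁴⁺ < Tl³⁺ < Hg²⁺ < Au⁺; the 2nd-largest ion is Hg²⁺.

Hg²⁺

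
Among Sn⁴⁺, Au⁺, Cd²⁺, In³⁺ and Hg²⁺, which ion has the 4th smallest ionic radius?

Hg²⁺

Work out protons and electrons: Sn⁴⁺: 46 e⁻, Z=50, In³⁺: 46 e⁻, Z=49, Cd²⁺: 46 e⁻, Z=48, Hg²⁺: 78 e⁻, Z=80, Au⁺: 78 e⁻, Z=79. Sn⁴⁺ < In³⁺ (isoelectronic, higher Z=50 is smaller); In³⁺ < Cd²⁺ (both 46 e⁻, Z=49>48); Cd²⁺ < Hg²⁺ (same group, 1 shell fewer); Hg²⁺ < Au⁺ (isoelectronic, higher Z=80 is smaller).
That gives Sn⁴⁺ < In³⁺ < Cd²⁺ < Hg²⁺ < Au⁺. From the smallest end, number 4 is Hg²⁺.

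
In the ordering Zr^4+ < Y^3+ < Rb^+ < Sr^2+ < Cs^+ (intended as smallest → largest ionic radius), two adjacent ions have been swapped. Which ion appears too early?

Rb^+

Compare adjacent ions: both have 36 electrons but Z(Sr)=38 > Z(Rb)=37, so Sr^2+ should be the smaller of the two — yet in this increasing list Rb^+ sits before Sr^2+. Nothing else is reversed, so Rb^+ should move one place to the right.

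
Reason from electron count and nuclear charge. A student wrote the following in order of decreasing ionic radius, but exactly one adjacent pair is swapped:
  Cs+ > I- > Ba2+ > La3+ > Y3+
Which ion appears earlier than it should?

Scanning neighbour by neighbour, only Cs+/I- violates a trend: they are isoelectronic (54 e⁻) and Cs has more protons than I (55 vs 53), making Cs+ smaller. That makes Cs+ the one sitting a position early relative to where it belongs.

Cs+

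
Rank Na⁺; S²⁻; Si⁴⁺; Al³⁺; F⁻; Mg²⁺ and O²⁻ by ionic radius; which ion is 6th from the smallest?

O²⁻

First list Z and electron count for each: Si⁴⁺ has 10 e⁻ (Z=14), Al³⁺ has 10 e⁻ (Z=13), Mg²⁺ has 10 e⁻ (Z=12), Na⁺ has 10 e⁻ (Z=11), F⁻ has 10 e⁻ (Z=9), O²⁻ has 10 e⁻ (Z=8), S²⁻ has 18 e⁻ (Z=16). Si⁴⁺ < Al³⁺ (both 10 e⁻, Z=14>13); Al³⁺ < Mg²⁺ (isoelectronic, higher Z=13 is smaller); Mg²⁺ < Na⁺ (both 10 e⁻, Z=12>11); Na⁺ < F⁻ (both 10 e⁻, Z=11>9); F⁻ < O²⁻ (both 10 e⁻, Z=9>8); O²⁻ < S²⁻ (same group, 1 shell fewer).
So the order is Si⁴⁺ < Al³⁺ < Mg²⁺ < Na⁺ < F⁻ < O²⁻ < S²⁻; the 6th-smallest ion is O²⁻.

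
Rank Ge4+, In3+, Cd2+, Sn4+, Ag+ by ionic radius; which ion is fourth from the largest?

Sn4+

First list Z and electron count for each: Ge4+ has 28 e⁻ (Z=32), Sn4+ has 46 e⁻ (Z=50), In3+ has 46 e⁻ (Z=49), Cd2+ has 46 e⁻ (Z=48), Ag+ has 46 e⁻ (Z=47). Ge4+ < Sn4+ (same group, 1 shell fewer); Sn4+ < In3+ (both 46 e⁻, Z=50>49); In3+ < Cd2+ (both 46 e⁻, Z=49>48); Cd2+ < Ag+ (isoelectronic, higher Z=48 is smaller).
Ordering: Ge4+ < Sn4+ < In3+ < Cd2+ < Ag+. The fourth largest is Sn4+.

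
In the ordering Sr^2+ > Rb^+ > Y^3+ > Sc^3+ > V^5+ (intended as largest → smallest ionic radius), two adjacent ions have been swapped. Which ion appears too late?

Rb^+

Check each adjacent pair. Sr^2+ and Rb^+ are reversed: Sr^2+ and Rb^+ share 36 electrons; the higher nuclear charge on Sr (Z=38) contracts it more, so Sr^2+ < Rb^+. No other neighbouring pair contradicts the periodic trends, so Rb^+ is the ion listed too late.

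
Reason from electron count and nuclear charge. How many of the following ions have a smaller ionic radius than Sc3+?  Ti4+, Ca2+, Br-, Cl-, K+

Electron counts and nuclear charges: Ti4+ has 18 e⁻ (Z=22), Sc3+ has 18 e⁻ (Z=21), Ca2+ has 18 e⁻ (Z=20), K+ has 18 e⁻ (Z=19), Cl- has 18 e⁻ (Z=17), Br- has 36 e⁻ (Z=35). Ti4+ < Sc3+ (isoelectronic, higher Z=22 is smaller); Sc3+ < Ca2+ (isoelectronic, higher Z=21 is smaller); Ca2+ < K+ (isoelectronic, higher Z=20 is smaller); K+ < Cl- (both 18 e⁻, Z=19>17); Cl- < Br- (same group, 1 shell fewer).
Ordering all of them (including Sc3+) by radius gives Ti4+ < Sc3+ < Ca2+ < K+ < Cl- < Br-. That's 1.

1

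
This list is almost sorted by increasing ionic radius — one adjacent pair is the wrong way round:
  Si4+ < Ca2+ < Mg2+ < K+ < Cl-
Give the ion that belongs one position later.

Check each adjacent pair. Ca2+ and Mg2+ are reversed: both in group 2 with the same charge; Mg2+ (period 3) has the smaller radius. No other neighbouring pair contradicts the periodic trends, so Ca2+ is the ion listed too early.

Ca2+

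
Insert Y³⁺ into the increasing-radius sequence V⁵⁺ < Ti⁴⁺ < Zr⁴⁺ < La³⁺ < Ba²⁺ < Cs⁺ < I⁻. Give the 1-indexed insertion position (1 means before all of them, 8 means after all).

4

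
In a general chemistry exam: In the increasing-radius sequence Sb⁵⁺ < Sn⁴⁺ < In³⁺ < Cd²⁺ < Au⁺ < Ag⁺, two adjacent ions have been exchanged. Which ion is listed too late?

Compare adjacent ions: both in group 11 with the same charge; Ag⁺ (period 5) has the smaller radius — yet in this increasing list Au⁺ sits before Ag⁺. Nothing else is reversed, so Ag⁺ should move one place to the left.

Ag⁺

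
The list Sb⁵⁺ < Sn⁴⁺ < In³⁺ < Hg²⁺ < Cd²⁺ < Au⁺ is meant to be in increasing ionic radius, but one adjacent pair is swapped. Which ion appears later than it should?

Cd²⁺

Scanning neighbour by neighbour, only Hg²⁺/Cd²⁺ violates a trend: both in group 12 with the same charge; Cd²⁺ (period 5) has the smaller radius. That makes Cd²⁺ the one sitting a position late relative to where it belongs.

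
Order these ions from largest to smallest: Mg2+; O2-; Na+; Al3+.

O2- > Na+ > Mg2+ > Al3+

All of these have 10 electrons (isoelectronic). With the same electron cloud, the ion with the most protons pulls it in tightest. Nuclear charges: Al3+ (Z=13), Mg2+ (Z=12), Na+ (Z=11), O2- (Z=8). Highest Z is smallest.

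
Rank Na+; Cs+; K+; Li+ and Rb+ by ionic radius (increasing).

Li+ < Na+ < K+ < Rb+ < Cs+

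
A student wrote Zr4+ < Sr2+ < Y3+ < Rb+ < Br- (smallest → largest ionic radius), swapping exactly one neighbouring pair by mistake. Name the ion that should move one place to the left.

Check each adjacent pair. Sr2+ and Y3+ are reversed: they are isoelectronic (36 e⁻) and Y has more protons than Sr (39 vs 38), making Y3+ smaller. No other neighbouring pair contradicts the periodic trends, so Y3+ is the ion listed too late.

Y3+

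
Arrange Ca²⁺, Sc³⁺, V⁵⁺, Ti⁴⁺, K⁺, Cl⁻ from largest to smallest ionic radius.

Cl⁻ > K⁺ > Ca²⁺ > Sc³⁺ > Ti⁴⁺ > V⁵⁺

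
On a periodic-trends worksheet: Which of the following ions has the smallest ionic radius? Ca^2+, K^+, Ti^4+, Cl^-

Ti^4+

These species are isoelectronic with 18 electrons. The only difference is the number of protons: Ti^4+ (Z=22), Ca^2+ (Z=20), K^+ (Z=19), Cl^- (Z=17). The strongest nuclear pull (Ti^4+) gives the smallest ion.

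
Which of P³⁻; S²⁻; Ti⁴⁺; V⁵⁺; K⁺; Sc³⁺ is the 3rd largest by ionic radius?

K⁺

Each ion has 18 electrons. The ranking follows nuclear charge in reverse — greater Z gives a smaller radius. V⁵⁺ (Z=23), Ti⁴⁺ (Z=22), Sc³⁺ (Z=21), K⁺ (Z=19), S²⁻ (Z=16), P³⁻ (Z=15).
That gives V⁵⁺ < Ti⁴⁺ < Sc³⁺ < K⁺ < S²⁻ < P³⁻. From the largest end, number 3 is K⁺.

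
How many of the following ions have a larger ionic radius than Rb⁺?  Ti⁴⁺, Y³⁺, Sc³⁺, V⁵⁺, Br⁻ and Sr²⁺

1

Work out protons and electrons: V⁵⁺: 18 e⁻, Z=23, Ti⁴⁺: 18 e⁻, Z=22, Sc³⁺: 18 e⁻, Z=21, Y³⁺: 36 e⁻, Z=39, Sr²⁺: 36 e⁻, Z=38, Rb⁺: 36 e⁻, Z=37, Br⁻: 36 e⁻, Z=35. V⁵⁺ < Ti⁴⁺ (isoelectronic, higher Z=23 is smaller); Ti⁴⁺ < Sc³⁺ (both 18 e⁻, Z=22>21); Sc³⁺ < Y³⁺ (same group, 1 shell fewer); Y³⁺ < Sr²⁺ (both 36 e⁻, Z=39>38); Sr²⁺ < Rb⁺ (isoelectronic, higher Z=38 is smaller); Rb⁺ < Br⁻ (both 36 e⁻, Z=37>35).
Ordering all of them (including Rb⁺) by radius gives V⁵⁺ < Ti⁴⁺ < Sc³⁺ < Y³⁺ < Sr²⁺ < Rb⁺ < Br⁻. Count: 1.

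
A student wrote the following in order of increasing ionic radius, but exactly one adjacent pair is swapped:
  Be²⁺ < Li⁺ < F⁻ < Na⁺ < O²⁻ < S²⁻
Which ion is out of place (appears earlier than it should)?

F⁻

Check each adjacent pair. F⁻ and Na⁺ are reversed: they are isoelectronic (10 e⁻) and Na has more protons than F (11 vs 9), making Na⁺ smaller. No other neighbouring pair contradicts the periodic trends, so F⁻ is the ion listed too early.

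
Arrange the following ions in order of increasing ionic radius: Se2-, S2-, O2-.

O2- < S2- < Se2-

All are in the same group with charge -2. Radius grows down the group as n (the outermost shell) increases.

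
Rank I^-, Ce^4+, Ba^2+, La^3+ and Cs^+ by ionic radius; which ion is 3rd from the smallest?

These species are isoelectronic with 54 electrons. The only difference is the number of protons: Ce^4+ (Z=58), La^3+ (Z=57), Ba^2+ (Z=56), Cs^+ (Z=55), I^- (Z=53). The strongest nuclear pull (Ce^4+) gives the smallest ion.
That gives Ce^4+ < La^3+ < Ba^2+ < Cs^+ < I^-. From the smallest end, number 3 is Ba^2+.

Ba^2+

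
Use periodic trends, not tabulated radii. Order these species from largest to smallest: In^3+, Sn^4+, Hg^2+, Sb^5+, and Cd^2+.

Tabulating Z and e⁻: Sb^5+: 46 e⁻, Z=51, Sn^4+: 46 e⁻, Z=50, In^3+: 46 e⁻, Z=49, Cd^2+: 46 e⁻, Z=48, Hg^2+: 78 e⁻, Z=80. Sb^5+ < Sn^4+ (both 46 e⁻, Z=51>50); Sn^4+ < In^3+ (both 46 e⁻, Z=50>49); In^3+ < Cd^2+ (isoelectronic, higher Z=49 is smaller); Cd^2+ < Hg^2+ (same group, period 5 vs 6).

Hg^2+ > Cd^2+ > In^3+ > Sn^4+ > Sb^5+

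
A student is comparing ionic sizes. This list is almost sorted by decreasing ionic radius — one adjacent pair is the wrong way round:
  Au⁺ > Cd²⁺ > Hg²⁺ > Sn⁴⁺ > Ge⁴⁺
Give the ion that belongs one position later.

Cd²⁺

Scanning neighbour by neighbour, only Cd²⁺/Hg²⁺ violates a trend: same group and charge — period 5 sits above period 6, so Cd²⁺ is smaller. That makes Cd²⁺ the one sitting a position early relative to where it belongs.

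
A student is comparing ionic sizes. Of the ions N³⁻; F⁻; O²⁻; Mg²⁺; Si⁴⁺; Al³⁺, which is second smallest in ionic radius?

These species are isoelectronic with 10 electrons. The only difference is the number of protons: Si⁴⁺ (Z=14), Al³⁺ (Z=13), Mg²⁺ (Z=12), F⁻ (Z=9), O²⁻ (Z=8), N³⁻ (Z=7). The strongest nuclear pull (Si⁴⁺) gives the smallest ion.
Ordering: Si⁴⁺ < Al³⁺ < Mg²⁺ < F⁻ < O²⁻ < N³⁻. The second smallest is Al³⁺.

Al³⁺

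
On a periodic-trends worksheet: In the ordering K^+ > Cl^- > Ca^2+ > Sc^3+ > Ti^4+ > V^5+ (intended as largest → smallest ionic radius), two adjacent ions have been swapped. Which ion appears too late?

Cl^-

Compare adjacent ions: K^+ and Cl^- share 18 electrons; the higher nuclear charge on K (Z=19) contracts it more, so K^+ < Cl^- — yet in this decreasing list K^+ sits before Cl^-. Nothing else is reversed, so Cl^- should move one place to the left.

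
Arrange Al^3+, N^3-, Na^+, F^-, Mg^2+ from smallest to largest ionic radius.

Al^3+ < Mg^2+ < Na^+ < F^- < N^3-

Isoelectronic series (10 e⁻ each). Size is set by nuclear charge: more protons means a smaller ion. Al^3+ (Z=13), Mg^2+ (Z=12), Na^+ (Z=11), F^- (Z=9), N^3- (Z=7).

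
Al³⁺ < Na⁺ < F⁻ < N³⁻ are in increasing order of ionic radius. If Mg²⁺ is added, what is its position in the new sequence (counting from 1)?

2

All of these have 10 electrons (isoelectronic). With the same electron cloud, the ion with the most protons pulls it in tightest. Nuclear charges: Al³⁺ (Z=13), Mg²⁺ (Z=12), Na⁺ (Z=11), F⁻ (Z=9), N³⁻ (Z=7). Highest Z is smallest.
Merged order: Al³⁺ < Mg²⁺ < Na⁺ < F⁻ < N³⁻ — Mg²⁺ is number 2.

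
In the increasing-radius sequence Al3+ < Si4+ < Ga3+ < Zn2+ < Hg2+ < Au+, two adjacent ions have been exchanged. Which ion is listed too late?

Si4+

The pair Al3+, Si4+ is the wrong way round — both have 10 electrons but Z(Si)=14 > Z(Al)=13, so Si4+ should be the smaller of the two. All other adjacent pairs agree with periodic trends, so Si4+ is the misplaced ion.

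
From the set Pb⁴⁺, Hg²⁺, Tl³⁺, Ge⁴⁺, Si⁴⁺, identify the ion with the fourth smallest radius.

Tl³⁺

Electron counts and nuclear charges: Si⁴⁺ has 10 e⁻ (Z=14), Ge⁴⁺ has 28 e⁻ (Z=32), Pb⁴⁺ has 78 e⁻ (Z=82), Tl³⁺ has 78 e⁻ (Z=81), Hg²⁺ has 78 e⁻ (Z=80). Si⁴⁺ < Ge⁴⁺ (same group, 1 shell fewer); Ge⁴⁺ < Pb⁴⁺ (same group, period 4 vs 6); Pb⁴⁺ < Tl³⁺ (isoelectronic, higher Z=82 is smaller); Tl³⁺ < Hg²⁺ (isoelectronic, higher Z=81 is smaller).
Ordering: Si⁴⁺ < Ge⁴⁺ < Pb⁴⁺ < Tl³⁺ < Hg²⁺. The fourth smallest is Tl³⁺.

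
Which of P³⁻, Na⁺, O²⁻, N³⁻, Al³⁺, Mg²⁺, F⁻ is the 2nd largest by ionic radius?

N³⁻

Work out protons and electrons: Al³⁺ has 10 e⁻ (Z=13), Mg²⁺ has 10 e⁻ (Z=12), Na⁺ has 10 e⁻ (Z=11), F⁻ has 10 e⁻ (Z=9), O²⁻ has 10 e⁻ (Z=8), N³⁻ has 10 e⁻ (Z=7), P³⁻ has 18 e⁻ (Z=15). Al³⁺ < Mg²⁺ (both 10 e⁻, Z=13>12); Mg²⁺ < Na⁺ (both 10 e⁻, Z=12>11); Na⁺ < F⁻ (both 10 e⁻, Z=11>9); F⁻ < O²⁻ (both 10 e⁻, Z=9>8); O²⁻ < N³⁻ (both 10 e⁻, Z=8>7); N³⁻ < P³⁻ (same group, 1 shell fewer).
Ordering: Al³⁺ < Mg²⁺ < Na⁺ < F⁻ < O²⁻ < N³⁻ < P³⁻. The 2nd largest is N³⁻.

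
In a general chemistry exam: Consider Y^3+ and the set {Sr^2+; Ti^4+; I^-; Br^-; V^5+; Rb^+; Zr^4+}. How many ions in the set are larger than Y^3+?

Work out protons and electrons: V^5+ (Z=23, 18 e⁻), Ti^4+ (Z=22, 18 e⁻), Zr^4+ (Z=40, 36 e⁻), Y^3+ (Z=39, 36 e⁻), Sr^2+ (Z=38, 36 e⁻), Rb^+ (Z=37, 36 e⁻), Br^- (Z=35, 36 e⁻), I^- (Z=53, 54 e⁻). V^5+ < Ti^4+ (both 18 e⁻, Z=23>22); Ti^4+ < Zr^4+ (same group, period 4 vs 5); Zr^4+ < Y^3+ (isoelectronic, higher Z=40 is smaller); Y^3+ < Sr^2+ (isoelectronic, higher Z=39 is smaller); Sr^2+ < Rb^+ (isoelectronic, higher Z=38 is smaller); Rb^+ < Br^- (both 36 e⁻, Z=37>35); Br^- < I^- (same group, 1 shell fewer).
Overall: V^5+ < Ti^4+ < Zr^4+ < Y^3+ < Sr^2+ < Rb^+ < Br^- < I^-. Y^3+ has 3 below it and 4 above. Count: 4.

4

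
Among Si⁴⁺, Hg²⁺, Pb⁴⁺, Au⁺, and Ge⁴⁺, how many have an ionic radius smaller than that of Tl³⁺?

3

Work out protons and electrons: Si⁴⁺: 10 e⁻, Z=14, Ge⁴⁺: 28 e⁻, Z=32, Pb⁴⁺: 78 e⁻, Z=82, Tl³⁺: 78 e⁻, Z=81, Hg²⁺: 78 e⁻, Z=80, Au⁺: 78 e⁻, Z=79. Si⁴⁺ < Ge⁴⁺ (same group, 1 shell fewer); Ge⁴⁺ < Pb⁴⁺ (same group, 2 shells fewer); Pb⁴⁺ < Tl³⁺ (isoelectronic, higher Z=82 is smaller); Tl³⁺ < Hg²⁺ (both 78 e⁻, Z=81>80); Hg²⁺ < Au⁺ (isoelectronic, higher Z=80 is smaller).
Overall: Si⁴⁺ < Ge⁴⁺ < Pb⁴⁺ < Tl³⁺ < Hg²⁺ < Au⁺. Tl³⁺ has 3 below it and 2 above. Count: 3.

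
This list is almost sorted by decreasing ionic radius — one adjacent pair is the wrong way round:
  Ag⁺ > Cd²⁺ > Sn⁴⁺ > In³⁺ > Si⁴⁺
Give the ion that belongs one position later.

Compare adjacent ions: both have 46 electrons but Z(Sn)=50 > Z(In)=49, so Sn⁴⁺ should be the smaller of the two — yet in this decreasing list Sn⁴⁺ sits before In³⁺. Nothing else is reversed, so Sn⁴⁺ should move one place to the right.

Sn⁴⁺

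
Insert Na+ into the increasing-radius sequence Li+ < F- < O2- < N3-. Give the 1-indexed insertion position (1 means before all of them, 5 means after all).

Li+ (Z=3, 2 e⁻), Na+ (Z=11, 10 e⁻), F- (Z=9, 10 e⁻), O2- (Z=8, 10 e⁻), N3- (Z=7, 10 e⁻). Li+ < Na+ (same group, period 2 vs 3); Na+ < F- (both 10 e⁻, Z=11>9); F- < O2- (both 10 e⁻, Z=9>8); O2- < N3- (isoelectronic, higher Z=8 is smaller).
With Na+ included the full order is Li+ < Na+ < F- < O2- < N3-, so it takes position 2.

2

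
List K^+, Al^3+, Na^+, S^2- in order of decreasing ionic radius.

S^2- > K^+ > Na^+ > Al^3+

First list Z and electron count for each: Al^3+ has 10 e⁻ (Z=13), Na^+ has 10 e⁻ (Z=11), K^+ has 18 e⁻ (Z=19), S^2- has 18 e⁻ (Z=16). Al^3+ < Na^+ (isoelectronic, higher Z=13 is smaller); Na^+ < K^+ (same group, 1 shell fewer); K^+ < S^2- (both 18 e⁻, Z=19>16).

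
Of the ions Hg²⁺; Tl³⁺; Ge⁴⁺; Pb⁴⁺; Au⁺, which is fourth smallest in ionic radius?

First list Z and electron count for each: Ge⁴⁺ (Z=32, 28 e⁻), Pb⁴⁺ (Z=82, 78 e⁻), Tl³⁺ (Z=81, 78 e⁻), Hg²⁺ (Z=80, 78 e⁻), Au⁺ (Z=79, 78 e⁻). Ge⁴⁺ < Pb⁴⁺ (same group, 2 shells fewer); Pb⁴⁺ < Tl³⁺ (both 78 e⁻, Z=82>81); Tl³⁺ < Hg²⁺ (both 78 e⁻, Z=81>80); Hg²⁺ < Au⁺ (both 78 e⁻, Z=80>79).
Ordering: Ge⁴⁺ < Pb⁴⁺ < Tl³⁺ < Hg²⁺ < Au⁺. The fourth smallest is Hg²⁺.

Hg²⁺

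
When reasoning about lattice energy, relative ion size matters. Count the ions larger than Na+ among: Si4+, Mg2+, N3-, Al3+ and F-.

Isoelectronic series (10 e⁻ each). Size is set by nuclear charge: more protons means a smaller ion. Si4+ (Z=14), Al3+ (Z=13), Mg2+ (Z=12), Na+ (Z=11), F- (Z=9), N3- (Z=7).
Relative to Na+, the ions that are larger are F-, N3-. So 2 are larger.

2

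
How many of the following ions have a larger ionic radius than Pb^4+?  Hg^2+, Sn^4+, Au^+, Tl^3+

3

Work out protons and electrons: Sn^4+ (Z=50, 46 e⁻), Pb^4+ (Z=82, 78 e⁻), Tl^3+ (Z=81, 78 e⁻), Hg^2+ (Z=80, 78 e⁻), Au^+ (Z=79, 78 e⁻). Sn^4+ < Pb^4+ (same group, 1 shell fewer); Pb^4+ < Tl^3+ (both 78 e⁻, Z=82>81); Tl^3+ < Hg^2+ (both 78 e⁻, Z=81>80); Hg^2+ < Au^+ (isoelectronic, higher Z=80 is smaller).
Placing each against Pb^4+: smaller — Sn^4+; larger — Tl^3+, Hg^2+, Au^+. Count: 3.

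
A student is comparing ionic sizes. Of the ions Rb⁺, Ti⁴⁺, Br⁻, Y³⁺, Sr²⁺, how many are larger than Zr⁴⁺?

First list Z and electron count for each: Ti⁴⁺ (Z=22, 18 e⁻), Zr⁴⁺ (Z=40, 36 e⁻), Y³⁺ (Z=39, 36 e⁻), Sr²⁺ (Z=38, 36 e⁻), Rb⁺ (Z=37, 36 e⁻), Br⁻ (Z=35, 36 e⁻). Ti⁴⁺ < Zr⁴⁺ (same group, 1 shell fewer); Zr⁴⁺ < Y³⁺ (both 36 e⁻, Z=40>39); Y³⁺ < Sr²⁺ (isoelectronic, higher Z=39 is smaller); Sr²⁺ < Rb⁺ (isoelectronic, higher Z=38 is smaller); Rb⁺ < Br⁻ (both 36 e⁻, Z=37>35).
Overall: Ti⁴⁺ < Zr⁴⁺ < Y³⁺ < Sr²⁺ < Rb⁺ < Br⁻. Zr⁴⁺ has 1 below it and 4 above. Count: 4.

4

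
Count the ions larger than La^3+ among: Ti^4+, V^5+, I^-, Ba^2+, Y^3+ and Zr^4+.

Work out protons and electrons: V^5+ has 18 e⁻ (Z=23), Ti^4+ has 18 e⁻ (Z=22), Zr^4+ has 36 e⁻ (Z=40), Y^3+ has 36 e⁻ (Z=39), La^3+ has 54 e⁻ (Z=57), Ba^2+ has 54 e⁻ (Z=56), I^- has 54 e⁻ (Z=53). V^5+ < Ti^4+ (both 18 e⁻, Z=23>22); Ti^4+ < Zr^4+ (same group, period 4 vs 5); Zr^4+ < Y^3+ (both 36 e⁻, Z=40>39); Y^3+ < La^3+ (same group, period 5 vs 6); La^3+ < Ba^2+ (isoelectronic, higher Z=57 is smaller); Ba^2+ < I^- (isoelectronic, higher Z=56 is smaller).
Ordering all of them (including La^3+) by radius gives V^5+ < Ti^4+ < Zr^4+ < Y^3+ < La^3+ < Ba^2+ < I^-. So 2 are larger.

2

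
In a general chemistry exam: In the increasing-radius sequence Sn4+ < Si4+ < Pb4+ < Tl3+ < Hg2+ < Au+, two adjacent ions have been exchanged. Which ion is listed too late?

Si4+

Compare adjacent ions: Si4+ and Sn4+ are in one column with the same charge; the lighter period-3 ion has 2 fewer shells and is smaller — yet in this increasing list Sn4+ sits before Si4+. Nothing else is reversed, so Si4+ should move one place to the left.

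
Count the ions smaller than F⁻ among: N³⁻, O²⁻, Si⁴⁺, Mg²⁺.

Each ion has 10 electrons. The ranking follows nuclear charge in reverse — greater Z gives a smaller radius. Si⁴⁺ (Z=14), Mg²⁺ (Z=12), F⁻ (Z=9), O²⁻ (Z=8), N³⁻ (Z=7).
Overall: Si⁴⁺ < Mg²⁺ < F⁻ < O²⁻ < N³⁻. F⁻ has 2 below it and 2 above. So 2 are smaller.

2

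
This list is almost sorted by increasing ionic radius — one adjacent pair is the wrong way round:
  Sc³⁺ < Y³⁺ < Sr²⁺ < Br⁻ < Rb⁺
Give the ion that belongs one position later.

Br⁻

Scanning neighbour by neighbour, only Br⁻/Rb⁺ violates a trend: both have 36 electrons but Z(Rb)=37 > Z(Br)=35, so Rb⁺ should be the smaller of the two. That makes Br⁻ the one sitting a position early relative to where it belongs.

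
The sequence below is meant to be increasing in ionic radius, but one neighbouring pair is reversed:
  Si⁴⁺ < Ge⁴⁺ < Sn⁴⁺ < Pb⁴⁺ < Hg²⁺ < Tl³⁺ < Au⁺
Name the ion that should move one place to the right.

Hg²⁺

Check each adjacent pair. Hg²⁺ and Tl³⁺ are reversed: both have 78 electrons but Z(Tl)=81 > Z(Hg)=80, so Tl³⁺ should be the smaller of the two. No other neighbouring pair contradicts the periodic trends, so Hg²⁺ is the ion listed too early.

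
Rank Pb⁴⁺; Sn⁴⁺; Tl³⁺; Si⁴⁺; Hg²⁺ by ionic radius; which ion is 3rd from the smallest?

Electron counts and nuclear charges: Si⁴⁺ (Z=14, 10 e⁻), Sn⁴⁺ (Z=50, 46 e⁻), Pb⁴⁺ (Z=82, 78 e⁻), Tl³⁺ (Z=81, 78 e⁻), Hg²⁺ (Z=80, 78 e⁻). Si⁴⁺ < Sn⁴⁺ (same group, period 3 vs 5); Sn⁴⁺ < Pb⁴⁺ (same group, period 5 vs 6); Pb⁴⁺ < Tl³⁺ (both 78 e⁻, Z=82>81); Tl³⁺ < Hg²⁺ (both 78 e⁻, Z=81>80).
Ordering: Si⁴⁺ < Sn⁴⁺ < Pb⁴⁺ < Tl³⁺ < Hg²⁺. The 3rd smallest is Pb⁴⁺.

Pb⁴⁺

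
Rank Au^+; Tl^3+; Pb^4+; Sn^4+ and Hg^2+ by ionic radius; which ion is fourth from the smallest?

Hg^2+

Electron counts and nuclear charges: Sn^4+ has 46 e⁻ (Z=50), Pb^4+ has 78 e⁻ (Z=82), Tl^3+ has 78 e⁻ (Z=81), Hg^2+ has 78 e⁻ (Z=80), Au^+ has 78 e⁻ (Z=79). Sn^4+ < Pb^4+ (same group, 1 shell fewer); Pb^4+ < Tl^3+ (both 78 e⁻, Z=82>81); Tl^3+ < Hg^2+ (both 78 e⁻, Z=81>80); Hg^2+ < Au^+ (both 78 e⁻, Z=80>79).
So the order is Sn^4+ < Pb^4+ < Tl^3+ < Hg^2+ < Au^+; the 4th-smallest ion is Hg^2+.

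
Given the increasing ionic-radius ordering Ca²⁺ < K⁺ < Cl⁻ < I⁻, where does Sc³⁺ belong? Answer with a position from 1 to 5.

First list Z and electron count for each: Sc³⁺ (Z=21, 18 e⁻), Ca²⁺ (Z=20, 18 e⁻), K⁺ (Z=19, 18 e⁻), Cl⁻ (Z=17, 18 e⁻), I⁻ (Z=53, 54 e⁻). Sc³⁺ < Ca²⁺ (both 18 e⁻, Z=21>20); Ca²⁺ < K⁺ (isoelectronic, higher Z=20 is smaller); K⁺ < Cl⁻ (isoelectronic, higher Z=19 is smaller); Cl⁻ < I⁻ (same group, 2 shells fewer).
Merged order: Sc³⁺ < Ca²⁺ < K⁺ < Cl⁻ < I⁻ — Sc³⁺ is number 1.

1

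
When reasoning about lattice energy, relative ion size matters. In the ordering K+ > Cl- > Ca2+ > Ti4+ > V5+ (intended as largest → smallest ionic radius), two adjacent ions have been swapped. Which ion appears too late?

Cl-

Scanning neighbour by neighbour, only K+/Cl- violates a trend: both have 18 electrons but Z(K)=19 > Z(Cl)=17, so K+ should be the smaller of the two. That makes Cl- the one sitting a position late relative to where it belongs.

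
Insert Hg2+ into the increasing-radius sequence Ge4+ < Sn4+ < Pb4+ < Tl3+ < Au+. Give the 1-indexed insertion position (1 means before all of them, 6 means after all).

5

Tabulating Z and e⁻: Ge4+ (Z=32, 28 e⁻), Sn4+ (Z=50, 46 e⁻), Pb4+ (Z=82, 78 e⁻), Tl3+ (Z=81, 78 e⁻), Hg2+ (Z=80, 78 e⁻), Au+ (Z=79, 78 e⁻). Ge4+ < Sn4+ (same group, period 4 vs 5); Sn4+ < Pb4+ (same group, period 5 vs 6); Pb4+ < Tl3+ (isoelectronic, higher Z=82 is smaller); Tl3+ < Hg2+ (isoelectronic, higher Z=81 is smaller); Hg2+ < Au+ (both 78 e⁻, Z=80>79).
Putting Hg2+ in gives Ge4+ < Sn4+ < Pb4+ < Tl3+ < Hg2+ < Au+; it lands at slot 5.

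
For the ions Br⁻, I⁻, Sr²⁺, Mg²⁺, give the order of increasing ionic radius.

Mg²⁺ has 10 e⁻ (Z=12), Sr²⁺ has 36 e⁻ (Z=38), Br⁻ has 36 e⁻ (Z=35), I⁻ has 54 e⁻ (Z=53). Mg²⁺ < Sr²⁺ (same group, period 3 vs 5); Sr²⁺ < Br⁻ (both 36 e⁻, Z=38>35); Br⁻ < I⁻ (same group, 1 shell fewer).

Mg²⁺ < Sr²⁺ < Br⁻ < I⁻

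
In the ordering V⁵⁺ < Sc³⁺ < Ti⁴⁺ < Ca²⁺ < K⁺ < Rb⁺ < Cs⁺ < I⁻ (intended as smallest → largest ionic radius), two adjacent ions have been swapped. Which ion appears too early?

Sc³⁺

Check each adjacent pair. Sc³⁺ and Ti⁴⁺ are reversed: both have 18 electrons but Z(Ti)=22 > Z(Sc)=21, so Ti⁴⁺ should be the smaller of the two. No other neighbouring pair contradicts the periodic trends, so Sc³⁺ is the ion listed too early.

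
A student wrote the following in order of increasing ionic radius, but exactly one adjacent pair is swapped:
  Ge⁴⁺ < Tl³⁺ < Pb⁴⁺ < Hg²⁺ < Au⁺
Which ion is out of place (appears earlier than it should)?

Tl³⁺

Compare adjacent ions: both have 78 electrons but Z(Pb)=82 > Z(Tl)=81, so Pb⁴⁺ should be the smaller of the two — yet in this increasing list Tl³⁺ sits before Pb⁴⁺. Nothing else is reversed, so Tl³⁺ should move one place to the right.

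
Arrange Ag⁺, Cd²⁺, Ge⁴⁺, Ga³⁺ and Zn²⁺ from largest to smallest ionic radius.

Ge⁴⁺ (Z=32, 28 e⁻), Ga³⁺ (Z=31, 28 e⁻), Zn²⁺ (Z=30, 28 e⁻), Cd²⁺ (Z=48, 46 e⁻), Ag⁺ (Z=47, 46 e⁻). Ge⁴⁺ < Ga³⁺ (isoelectronic, higher Z=32 is smaller); Ga³⁺ < Zn²⁺ (isoelectronic, higher Z=31 is smaller); Zn²⁺ < Cd²⁺ (same group, period 4 vs 5); Cd²⁺ < Ag⁺ (both 46 e⁻, Z=48>47).

Ag⁺ > Cd²⁺ > Zn²⁺ > Ga³⁺ > Ge⁴⁺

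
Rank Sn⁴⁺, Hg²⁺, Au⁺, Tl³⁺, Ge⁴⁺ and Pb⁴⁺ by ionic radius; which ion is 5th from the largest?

Ge⁴⁺ (Z=32, 28 e⁻), Sn⁴⁺ (Z=50, 46 e⁻), Pb⁴⁺ (Z=82, 78 e⁻), Tl³⁺ (Z=81, 78 e⁻), Hg²⁺ (Z=80, 78 e⁻), Au⁺ (Z=79, 78 e⁻). Ge⁴⁺ < Sn⁴⁺ (same group, 1 shell fewer); Sn⁴⁺ < Pb⁴⁺ (same group, 1 shell fewer); Pb⁴⁺ < Tl³⁺ (isoelectronic, higher Z=82 is smaller); Tl³⁺ < Hg²⁺ (isoelectronic, higher Z=81 is smaller); Hg²⁺ < Au⁺ (both 78 e⁻, Z=80>79).
That gives Ge⁴⁺ < Sn⁴⁺ < Pb⁴⁺ < Tl³⁺ < Hg²⁺ < Au⁺. From the largest end, number 5 is Sn⁴⁺.

Sn⁴⁺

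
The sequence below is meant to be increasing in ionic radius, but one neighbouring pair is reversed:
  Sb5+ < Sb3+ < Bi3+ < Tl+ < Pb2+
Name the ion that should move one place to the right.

Tl+

Compare adjacent ions: Pb2+ and Tl+ share 80 electrons; the higher nuclear charge on Pb (Z=82) contracts it more, so Pb2+ < Tl+ — yet in this increasing list Tl+ sits before Pb2+. Nothing else is reversed, so Tl+ should move one place to the right.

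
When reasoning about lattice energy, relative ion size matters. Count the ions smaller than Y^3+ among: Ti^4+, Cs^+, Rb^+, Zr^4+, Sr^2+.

2

Ti^4+ has 18 e⁻ (Z=22), Zr^4+ has 36 e⁻ (Z=40), Y^3+ has 36 e⁻ (Z=39), Sr^2+ has 36 e⁻ (Z=38), Rb^+ has 36 e⁻ (Z=37), Cs^+ has 54 e⁻ (Z=55). Ti^4+ < Zr^4+ (same group, 1 shell fewer); Zr^4+ < Y^3+ (both 36 e⁻, Z=40>39); Y^3+ < Sr^2+ (both 36 e⁻, Z=39>38); Sr^2+ < Rb^+ (both 36 e⁻, Z=38>37); Rb^+ < Cs^+ (same group, 1 shell fewer).
Ordering all of them (including Y^3+) by radius gives Ti^4+ < Zr^4+ < Y^3+ < Sr^2+ < Rb^+ < Cs^+. That's 2.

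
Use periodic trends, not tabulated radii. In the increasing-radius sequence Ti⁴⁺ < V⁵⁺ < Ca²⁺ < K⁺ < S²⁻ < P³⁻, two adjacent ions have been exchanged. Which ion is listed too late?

V⁵⁺

Scanning neighbour by neighbour, only Ti⁴⁺/V⁵⁺ violates a trend: V⁵⁺ and Ti⁴⁺ share 18 electrons; the higher nuclear charge on V (Z=23) contracts it more, so V⁵⁺ < Ti⁴⁺. That makes V⁵⁺ the one sitting a position late relative to where it belongs.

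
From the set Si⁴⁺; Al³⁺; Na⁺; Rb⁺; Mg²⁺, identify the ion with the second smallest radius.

Electron counts and nuclear charges: Si⁴⁺ has 10 e⁻ (Z=14), Al³⁺ has 10 e⁻ (Z=13), Mg²⁺ has 10 e⁻ (Z=12), Na⁺ has 10 e⁻ (Z=11), Rb⁺ has 36 e⁻ (Z=37). Si⁴⁺ < Al³⁺ (both 10 e⁻, Z=14>13); Al³⁺ < Mg²⁺ (isoelectronic, higher Z=13 is smaller); Mg²⁺ < Na⁺ (isoelectronic, higher Z=12 is smaller); Na⁺ < Rb⁺ (same group, 2 shells fewer).
Ordering: Si⁴⁺ < Al³⁺ < Mg²⁺ < Na⁺ < Rb⁺. The second smallest is Al³⁺.

Al³⁺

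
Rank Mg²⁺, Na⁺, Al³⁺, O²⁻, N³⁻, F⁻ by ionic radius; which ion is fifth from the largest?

All of these have 10 electrons (isoelectronic). With the same electron cloud, the ion with the most protons pulls it in tightest. Nuclear charges: Al³⁺ (Z=13), Mg²⁺ (Z=12), Na⁺ (Z=11), F⁻ (Z=9), O²⁻ (Z=8), N³⁻ (Z=7). Highest Z is smallest.
Ordering: Al³⁺ < Mg²⁺ < Na⁺ < F⁻ < O²⁻ < N³⁻. The fifth largest is Mg²⁺.

Mg²⁺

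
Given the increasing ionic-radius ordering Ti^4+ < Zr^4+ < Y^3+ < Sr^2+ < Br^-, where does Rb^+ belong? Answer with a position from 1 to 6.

5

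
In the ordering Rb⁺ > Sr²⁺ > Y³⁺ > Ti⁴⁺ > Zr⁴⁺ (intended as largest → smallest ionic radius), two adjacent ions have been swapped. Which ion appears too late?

Zr⁴⁺

Scanning neighbour by neighbour, only Ti⁴⁺/Zr⁴⁺ violates a trend: both in group 4 with the same charge; Ti⁴⁺ (period 4) has the smaller radius. That makes Zr⁴⁺ the one sitting a position late relative to where it belongs.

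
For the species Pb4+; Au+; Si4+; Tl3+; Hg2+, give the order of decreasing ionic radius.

Work out protons and electrons: Si4+ has 10 e⁻ (Z=14), Pb4+ has 78 e⁻ (Z=82), Tl3+ has 78 e⁻ (Z=81), Hg2+ has 78 e⁻ (Z=80), Au+ has 78 e⁻ (Z=79). Si4+ < Pb4+ (same group, 3 shells fewer); Pb4+ < Tl3+ (both 78 e⁻, Z=82>81); Tl3+ < Hg2+ (both 78 e⁻, Z=81>80); Hg2+ < Au+ (isoelectronic, higher Z=80 is smaller).

Au+ > Hg2+ > Tl3+ > Pb4+ > Si4+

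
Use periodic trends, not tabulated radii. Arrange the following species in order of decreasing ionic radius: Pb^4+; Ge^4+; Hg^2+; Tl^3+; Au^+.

Au^+ > Hg^2+ > Tl^3+ > Pb^4+ > Ge^4+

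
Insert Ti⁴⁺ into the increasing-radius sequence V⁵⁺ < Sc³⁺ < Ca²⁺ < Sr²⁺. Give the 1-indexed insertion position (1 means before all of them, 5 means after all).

Work out protons and electrons: V⁵⁺: 18 e⁻, Z=23, Ti⁴⁺: 18 e⁻, Z=22, Sc³⁺: 18 e⁻, Z=21, Ca²⁺: 18 e⁻, Z=20, Sr²⁺: 36 e⁻, Z=38. V⁵⁺ < Ti⁴⁺ (both 18 e⁻, Z=23>22); Ti⁴⁺ < Sc³⁺ (both 18 e⁻, Z=22>21); Sc³⁺ < Ca²⁺ (both 18 e⁻, Z=21>20); Ca²⁺ < Sr²⁺ (same group, period 4 vs 5).
Merged order: V⁵⁺ < Ti⁴⁺ < Sc³⁺ < Ca²⁺ < Sr²⁺ — Ti⁴⁺ is number 2.

2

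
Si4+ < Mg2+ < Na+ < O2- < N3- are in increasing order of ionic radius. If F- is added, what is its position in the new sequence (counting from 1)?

Each ion has 10 electrons. The ranking follows nuclear charge in reverse — greater Z gives a smaller radius. Si4+ (Z=14), Mg2+ (Z=12), Na+ (Z=11), F- (Z=9), O2- (Z=8), N3- (Z=7).
Putting F- in gives Si4+ < Mg2+ < Na+ < F- < O2- < N3-; it lands at slot 4.

4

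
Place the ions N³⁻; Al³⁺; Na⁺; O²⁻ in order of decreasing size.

Isoelectronic series (10 e⁻ each). Size is set by nuclear charge: more protons means a smaller ion. Al³⁺ (Z=13), Na⁺ (Z=11), O²⁻ (Z=8), N³⁻ (Z=7).

N³⁻ > O²⁻ > Na⁺ > Al³⁺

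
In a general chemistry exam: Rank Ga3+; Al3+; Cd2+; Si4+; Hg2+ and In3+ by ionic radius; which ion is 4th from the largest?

Si4+ (Z=14, 10 e⁻), Al3+ (Z=13, 10 e⁻), Ga3+ (Z=31, 28 e⁻), In3+ (Z=49, 46 e⁻), Cd2+ (Z=48, 46 e⁻), Hg2+ (Z=80, 78 e⁻). Si4+ < Al3+ (isoelectronic, higher Z=14 is smaller); Al3+ < Ga3+ (same group, period 3 vs 4); Ga3+ < In3+ (same group, period 4 vs 5); In3+ < Cd2+ (both 46 e⁻, Z=49>48); Cd2+ < Hg2+ (same group, 1 shell fewer).
Full ascending order: Si4+ < Al3+ < Ga3+ < In3+ < Cd2+ < Hg2+. Counting from the largest, position 4 is Ga3+.

Ga3+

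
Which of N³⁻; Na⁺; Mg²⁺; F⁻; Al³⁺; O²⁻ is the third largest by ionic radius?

Each ion has 10 electrons. The ranking follows nuclear charge in reverse — greater Z gives a smaller radius. Al³⁺ (Z=13), Mg²⁺ (Z=12), Na⁺ (Z=11), F⁻ (Z=9), O²⁻ (Z=8), N³⁻ (Z=7).
That gives Al³⁺ < Mg²⁺ < Na⁺ < F⁻ < O²⁻ < N³⁻. From the largest end, number 3 is F⁻.

F⁻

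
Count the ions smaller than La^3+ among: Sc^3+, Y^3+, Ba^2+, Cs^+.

First list Z and electron count for each: Sc^3+ has 18 e⁻ (Z=21), Y^3+ has 36 e⁻ (Z=39), La^3+ has 54 e⁻ (Z=57), Ba^2+ has 54 e⁻ (Z=56), Cs^+ has 54 e⁻ (Z=55). Sc^3+ < Y^3+ (same group, period 4 vs 5); Y^3+ < La^3+ (same group, period 5 vs 6); La^3+ < Ba^2+ (both 54 e⁻, Z=57>56); Ba^2+ < Cs^+ (both 54 e⁻, Z=56>55).
Ordering all of them (including La^3+) by radius gives Sc^3+ < Y^3+ < La^3+ < Ba^2+ < Cs^+. So 2 are smaller.

2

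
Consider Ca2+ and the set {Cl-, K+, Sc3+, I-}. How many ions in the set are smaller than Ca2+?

First list Z and electron count for each: Sc3+ has 18 e⁻ (Z=21), Ca2+ has 18 e⁻ (Z=20), K+ has 18 e⁻ (Z=19), Cl- has 18 e⁻ (Z=17), I- has 54 e⁻ (Z=53). Sc3+ < Ca2+ (isoelectronic, higher Z=21 is smaller); Ca2+ < K+ (isoelectronic, higher Z=20 is smaller); K+ < Cl- (both 18 e⁻, Z=19>17); Cl- < I- (same group, period 3 vs 5).
Ordering all of them (including Ca2+) by radius gives Sc3+ < Ca2+ < K+ < Cl- < I-. That's 1.

1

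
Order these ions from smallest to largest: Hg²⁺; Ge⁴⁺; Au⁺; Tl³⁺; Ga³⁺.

First list Z and electron count for each: Ge⁴⁺ (Z=32, 28 e⁻), Ga³⁺ (Z=31, 28 e⁻), Tl³⁺ (Z=81, 78 e⁻), Hg²⁺ (Z=80, 78 e⁻), Au⁺ (Z=79, 78 e⁻). Ge⁴⁺ < Ga³⁺ (both 28 e⁻, Z=32>31); Ga³⁺ < Tl³⁺ (same group, period 4 vs 6); Tl³⁺ < Hg²⁺ (both 78 e⁻, Z=81>80); Hg²⁺ < Au⁺ (isoelectronic, higher Z=80 is smaller).

Ge⁴⁺ < Ga³⁺ < Tl³⁺ < Hg²⁺ < Au⁺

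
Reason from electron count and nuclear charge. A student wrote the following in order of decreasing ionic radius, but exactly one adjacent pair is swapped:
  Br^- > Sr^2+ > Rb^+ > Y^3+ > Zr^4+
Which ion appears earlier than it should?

Check each adjacent pair. Sr^2+ and Rb^+ are reversed: Sr^2+ and Rb^+ share 36 electrons; the higher nuclear charge on Sr (Z=38) contracts it more, so Sr^2+ < Rb^+. No other neighbouring pair contradicts the periodic trends, so Sr^2+ is the ion listed too early.

Sr^2+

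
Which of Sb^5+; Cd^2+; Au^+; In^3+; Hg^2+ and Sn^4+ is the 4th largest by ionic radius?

Sb^5+ (Z=51, 46 e⁻), Sn^4+ (Z=50, 46 e⁻), In^3+ (Z=49, 46 e⁻), Cd^2+ (Z=48, 46 e⁻), Hg^2+ (Z=80, 78 e⁻), Au^+ (Z=79, 78 e⁻). Sb^5+ < Sn^4+ (both 46 e⁻, Z=51>50); Sn^4+ < In^3+ (both 46 e⁻, Z=50>49); In^3+ < Cd^2+ (isoelectronic, higher Z=49 is smaller); Cd^2+ < Hg^2+ (same group, period 5 vs 6); Hg^2+ < Au^+ (both 78 e⁻, Z=80>79).
That gives Sb^5+ < Sn^4+ < In^3+ < Cd^2+ < Hg^2+ < Au^+. From the largest end, number 4 is In^3+.

In^3+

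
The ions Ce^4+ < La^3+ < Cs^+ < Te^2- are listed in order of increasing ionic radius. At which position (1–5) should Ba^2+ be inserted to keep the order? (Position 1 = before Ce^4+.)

3

Isoelectronic series (54 e⁻ each). Size is set by nuclear charge: more protons means a smaller ion. Ce^4+ (Z=58), La^3+ (Z=57), Ba^2+ (Z=56), Cs^+ (Z=55), Te^2- (Z=52).
Putting Ba^2+ in gives Ce^4+ < La^3+ < Ba^2+ < Cs^+ < Te^2-; it lands at slot 3.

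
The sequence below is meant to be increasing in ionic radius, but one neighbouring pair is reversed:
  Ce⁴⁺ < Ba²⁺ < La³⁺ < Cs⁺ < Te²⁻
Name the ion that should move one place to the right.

Scanning neighbour by neighbour, only Ba²⁺/La³⁺ violates a trend: they are isoelectronic (54 e⁻) and La has more protons than Ba (57 vs 56), making La³⁺ smaller. That makes Ba²⁺ the one sitting a position early relative to where it belongs.

Ba²⁺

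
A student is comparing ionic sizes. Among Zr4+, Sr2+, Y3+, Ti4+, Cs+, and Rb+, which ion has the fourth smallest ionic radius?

First list Z and electron count for each: Ti4+: 18 e⁻, Z=22, Zr4+: 36 e⁻, Z=40, Y3+: 36 e⁻, Z=39, Sr2+: 36 e⁻, Z=38, Rb+: 36 e⁻, Z=37, Cs+: 54 e⁻, Z=55. Ti4+ < Zr4+ (same group, 1 shell fewer); Zr4+ < Y3+ (both 36 e⁻, Z=40>39); Y3+ < Sr2+ (both 36 e⁻, Z=39>38); Sr2+ < Rb+ (isoelectronic, higher Z=38 is smaller); Rb+ < Cs+ (same group, 1 shell fewer).
So the order is Ti4+ < Zr4+ < Y3+ < Sr2+ < Rb+ < Cs+; the 4th-smallest ion is Sr2+.

Sr2+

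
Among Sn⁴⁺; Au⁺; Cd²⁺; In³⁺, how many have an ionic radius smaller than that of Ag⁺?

3

Sn⁴⁺ (Z=50, 46 e⁻), In³⁺ (Z=49, 46 e⁻), Cd²⁺ (Z=48, 46 e⁻), Ag⁺ (Z=47, 46 e⁻), Au⁺ (Z=79, 78 e⁻). Sn⁴⁺ < In³⁺ (both 46 e⁻, Z=50>49); In³⁺ < Cd²⁺ (both 46 e⁻, Z=49>48); Cd²⁺ < Ag⁺ (both 46 e⁻, Z=48>47); Ag⁺ < Au⁺ (same group, period 5 vs 6).
Placing each against Ag⁺: smaller — Sn⁴⁺, In³⁺, Cd²⁺; larger — Au⁺. That's 3.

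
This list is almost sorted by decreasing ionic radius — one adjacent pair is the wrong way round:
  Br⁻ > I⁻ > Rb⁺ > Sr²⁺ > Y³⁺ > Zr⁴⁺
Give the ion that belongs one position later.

The pair Br⁻, I⁻ is the wrong way round — same group and charge — period 4 sits above period 5, so Br⁻ is smaller. All other adjacent pairs agree with periodic trends, so Br⁻ is the misplaced ion.

Br⁻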